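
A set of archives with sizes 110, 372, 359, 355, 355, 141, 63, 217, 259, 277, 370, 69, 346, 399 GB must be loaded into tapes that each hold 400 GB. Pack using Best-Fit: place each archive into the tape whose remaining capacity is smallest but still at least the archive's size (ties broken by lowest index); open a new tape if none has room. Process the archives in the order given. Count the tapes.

11

Put 110 GB in tape 1; 290 GB remain.
Put 372 GB in tape 2; 28 GB remain.
Put 359 GB in tape 3; 41 GB remain.
Put 355 GB in tape 4; 45 GB remain.
Put 355 GB in tape 5; 45 GB remain.
Put 141 GB in tape 1; 149 GB remain.
Put 63 GB in tape 1; 86 GB remain.
Put 217 GB in tape 6; 183 GB remain.
Put 259 GB in tape 7; 141 GB remain.
Put 277 GB in tape 8; 123 GB remain.
Put 370 GB in tape 9; 30 GB remain.
Put 69 GB in tape 1; 17 GB remain.
Put 346 GB in tape 10; 54 GB remain.
Put 399 GB in tape 11; 1 GB remain.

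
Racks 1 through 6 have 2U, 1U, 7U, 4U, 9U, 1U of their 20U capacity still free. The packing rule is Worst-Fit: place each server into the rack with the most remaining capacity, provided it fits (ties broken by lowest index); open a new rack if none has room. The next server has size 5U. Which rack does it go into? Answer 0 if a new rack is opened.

5

Racks with room: rack 3 (7U), rack 5 (9U).
Most room is rack 5 with 9U free.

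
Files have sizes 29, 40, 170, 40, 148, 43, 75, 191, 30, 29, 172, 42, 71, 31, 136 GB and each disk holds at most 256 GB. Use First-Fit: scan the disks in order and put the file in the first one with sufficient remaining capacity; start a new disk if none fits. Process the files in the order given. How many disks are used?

6 disks

29 GB → disk 1 (remaining 227 GB)
40 GB → disk 1 (remaining 187 GB)
170 GB → disk 1 (remaining 17 GB)
40 GB → disk 2 (remaining 216 GB)
148 GB → disk 2 (remaining 68 GB)
43 GB → disk 2 (remaining 25 GB)
75 GB → disk 3 (remaining 181 GB)
191 GB → disk 4 (remaining 65 GB)
30 GB → disk 3 (remaining 151 GB)
29 GB → disk 3 (remaining 122 GB)
172 GB → disk 5 (remaining 84 GB)
42 GB → disk 3 (remaining 80 GB)
71 GB → disk 3 (remaining 9 GB)
31 GB → disk 4 (remaining 34 GB)
136 GB → disk 6 (remaining 120 GB)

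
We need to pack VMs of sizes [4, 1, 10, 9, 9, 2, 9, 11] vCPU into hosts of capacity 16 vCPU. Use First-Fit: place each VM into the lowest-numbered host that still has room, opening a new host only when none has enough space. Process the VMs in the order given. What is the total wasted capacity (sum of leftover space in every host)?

4 vCPU → host 1 (remaining 12 vCPU)
1 vCPU → host 1 (remaining 11 vCPU)
10 vCPU → host 1 (remaining 1 vCPU)
9 vCPU → host 2 (remaining 7 vCPU)
9 vCPU → host 3 (remaining 7 vCPU)
2 vCPU → host 2 (remaining 5 vCPU)
9 vCPU → host 4 (remaining 7 vCPU)
11 vCPU → host 5 (remaining 5 vCPU)
5 hosts × 16 vCPU = 80 vCPU; used 55 vCPU; unused 25 vCPU.

25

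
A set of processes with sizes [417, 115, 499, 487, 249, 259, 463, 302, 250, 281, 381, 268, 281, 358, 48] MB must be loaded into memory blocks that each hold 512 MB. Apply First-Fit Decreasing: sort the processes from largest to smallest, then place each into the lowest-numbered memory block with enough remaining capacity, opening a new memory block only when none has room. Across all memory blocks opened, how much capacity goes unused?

1486

Sorted descending: 499, 487, 463, 417, 381, 358, 302, 281, 281, 268, 259, 250, 249, 115, 48.
499 MB → memory block 1 (remaining 13 MB)
487 MB → memory block 2 (remaining 25 MB)
463 MB → memory block 3 (remaining 49 MB)
417 MB → memory block 4 (remaining 95 MB)
381 MB → memory block 5 (remaining 131 MB)
358 MB → memory block 6 (remaining 154 MB)
302 MB → memory block 7 (remaining 210 MB)
281 MB → memory block 8 (remaining 231 MB)
281 MB → memory block 9 (remaining 231 MB)
268 MB → memory block 10 (remaining 244 MB)
259 MB → memory block 11 (remaining 253 MB)
250 MB → memory block 11 (remaining 3 MB)
249 MB → memory block 12 (remaining 263 MB)
115 MB → memory block 5 (remaining 16 MB)
48 MB → memory block 3 (remaining 1 MB)
12 memory blocks × 512 MB = 6144 MB; used 4658 MB; unused 1486 MB.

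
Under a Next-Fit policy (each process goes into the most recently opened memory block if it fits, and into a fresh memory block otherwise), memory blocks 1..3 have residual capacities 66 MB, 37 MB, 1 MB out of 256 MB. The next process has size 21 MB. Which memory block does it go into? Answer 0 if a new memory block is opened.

0

Next-Fit only looks at memory block 3, which has 1 MB free.
21 MB does not fit, so a new memory block is opened.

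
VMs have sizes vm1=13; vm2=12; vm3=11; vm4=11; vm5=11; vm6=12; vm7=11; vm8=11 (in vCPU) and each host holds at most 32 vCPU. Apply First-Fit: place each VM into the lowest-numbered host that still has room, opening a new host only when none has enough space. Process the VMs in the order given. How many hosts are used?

4 hosts

vm1 (13 vCPU) → host 1 (remaining 19 vCPU)
vm2 (12 vCPU) → host 1 (remaining 7 vCPU)
vm3 (11 vCPU) → host 2 (remaining 21 vCPU)
vm4 (11 vCPU) → host 2 (remaining 10 vCPU)
vm5 (11 vCPU) → host 3 (remaining 21 vCPU)
vm6 (12 vCPU) → host 3 (remaining 9 vCPU)
vm7 (11 vCPU) → host 4 (remaining 21 vCPU)
vm8 (11 vCPU) → host 4 (remaining 10 vCPU)
Final hosts: [13,12] [11,11] [11,12] [11,11].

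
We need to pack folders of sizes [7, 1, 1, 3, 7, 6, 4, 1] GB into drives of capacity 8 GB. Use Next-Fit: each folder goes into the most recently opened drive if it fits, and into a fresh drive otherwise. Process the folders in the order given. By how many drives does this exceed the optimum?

Next-Fit: [7,1] [1,3] [7] [6] [4,1] → 5 drives.
Total size 30 GB; any packing needs at least ⌈30/8⌉ = 4 drives.
An optimal packing achieves that bound: [7,1] [7,1] [6,1] [4,3] → 4 drives.
Excess: 5 − 4 = 1.

1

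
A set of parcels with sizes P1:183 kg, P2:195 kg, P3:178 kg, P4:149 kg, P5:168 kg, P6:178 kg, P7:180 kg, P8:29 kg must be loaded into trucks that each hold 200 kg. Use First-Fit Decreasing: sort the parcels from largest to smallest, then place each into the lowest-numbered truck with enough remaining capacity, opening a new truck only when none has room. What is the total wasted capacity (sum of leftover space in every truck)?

140

Sorted descending: 195, 183, 180, 178, 178, 168, 149, 29.
truck 1: place 195 kg, 5 kg left
truck 2: place 183 kg, 17 kg left
truck 3: place 180 kg, 20 kg left
truck 4: place 178 kg, 22 kg left
truck 5: place 178 kg, 22 kg left
truck 6: place 168 kg, 32 kg left
truck 7: place 149 kg, 51 kg left
truck 6: place 29 kg, 3 kg left
7 trucks × 200 kg = 1400 kg; used 1260 kg; unused 140 kg.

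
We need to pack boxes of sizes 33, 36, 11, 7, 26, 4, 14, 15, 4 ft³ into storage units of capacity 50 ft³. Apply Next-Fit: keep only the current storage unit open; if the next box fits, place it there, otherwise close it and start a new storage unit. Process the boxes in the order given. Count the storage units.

4

Put 33 ft³ in storage unit 1; 17 ft³ remain.
Put 36 ft³ in storage unit 2; 14 ft³ remain.
Put 11 ft³ in storage unit 2; 3 ft³ remain.
Put 7 ft³ in storage unit 3; 43 ft³ remain.
Put 26 ft³ in storage unit 3; 17 ft³ remain.
Put 4 ft³ in storage unit 3; 13 ft³ remain.
Put 14 ft³ in storage unit 4; 36 ft³ remain.
Put 15 ft³ in storage unit 4; 21 ft³ remain.
Put 4 ft³ in storage unit 4; 17 ft³ remain.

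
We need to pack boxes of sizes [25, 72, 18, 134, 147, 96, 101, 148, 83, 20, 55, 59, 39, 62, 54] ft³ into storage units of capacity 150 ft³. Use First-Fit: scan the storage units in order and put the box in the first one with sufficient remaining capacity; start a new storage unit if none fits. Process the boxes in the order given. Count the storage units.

Put 25 ft³ in storage unit 1; 125 ft³ remain.
Put 72 ft³ in storage unit 1; 53 ft³ remain.
Put 18 ft³ in storage unit 1; 35 ft³ remain.
Put 134 ft³ in storage unit 2; 16 ft³ remain.
Put 147 ft³ in storage unit 3; 3 ft³ remain.
Put 96 ft³ in storage unit 4; 54 ft³ remain.
Put 101 ft³ in storage unit 5; 49 ft³ remain.
Put 148 ft³ in storage unit 6; 2 ft³ remain.
Put 83 ft³ in storage unit 7; 67 ft³ remain.
Put 20 ft³ in storage unit 1; 15 ft³ remain.
Put 55 ft³ in storage unit 7; 12 ft³ remain.
Put 59 ft³ in storage unit 8; 91 ft³ remain.
Put 39 ft³ in storage unit 4; 15 ft³ remain.
Put 62 ft³ in storage unit 8; 29 ft³ remain.
Put 54 ft³ in storage unit 9; 96 ft³ remain.

9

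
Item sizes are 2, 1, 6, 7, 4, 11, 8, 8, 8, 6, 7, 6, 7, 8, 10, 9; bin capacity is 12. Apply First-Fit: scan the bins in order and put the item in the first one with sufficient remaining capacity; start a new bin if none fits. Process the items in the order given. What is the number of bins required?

2 → bin 1 (remaining 10)
1 → bin 1 (remaining 9)
6 → bin 1 (remaining 3)
7 → bin 2 (remaining 5)
4 → bin 2 (remaining 1)
11 → bin 3 (remaining 1)
8 → bin 4 (remaining 4)
8 → bin 5 (remaining 4)
8 → bin 6 (remaining 4)
6 → bin 7 (remaining 6)
7 → bin 8 (remaining 5)
6 → bin 7 (remaining 0)
7 → bin 9 (remaining 5)
8 → bin 10 (remaining 4)
10 → bin 11 (remaining 2)
9 → bin 12 (remaining 3)

12 bins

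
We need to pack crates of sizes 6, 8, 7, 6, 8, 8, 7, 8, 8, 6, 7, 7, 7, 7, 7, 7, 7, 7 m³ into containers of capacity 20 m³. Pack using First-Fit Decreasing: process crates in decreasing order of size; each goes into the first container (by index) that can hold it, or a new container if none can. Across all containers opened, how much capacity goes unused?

32

Sorted descending: 8, 8, 8, 8, 8, 7, 7, 7, 7, 7, 7, 7, 7, 7, 7, 6, 6, 6.
Put 8 m³ in container 1; 12 m³ remain.
Put 8 m³ in container 1; 4 m³ remain.
Put 8 m³ in container 2; 12 m³ remain.
Put 8 m³ in container 2; 4 m³ remain.
Put 8 m³ in container 3; 12 m³ remain.
Put 7 m³ in container 3; 5 m³ remain.
Put 7 m³ in container 4; 13 m³ remain.
Put 7 m³ in container 4; 6 m³ remain.
Put 7 m³ in container 5; 13 m³ remain.
Put 7 m³ in container 5; 6 m³ remain.
Put 7 m³ in container 6; 13 m³ remain.
Put 7 m³ in container 6; 6 m³ remain.
Put 7 m³ in container 7; 13 m³ remain.
Put 7 m³ in container 7; 6 m³ remain.
Put 7 m³ in container 8; 13 m³ remain.
Put 6 m³ in container 4; 0 m³ remain.
Put 6 m³ in container 5; 0 m³ remain.
Put 6 m³ in container 6; 0 m³ remain.
8 containers × 20 m³ = 160 m³; used 128 m³; unused 32 m³.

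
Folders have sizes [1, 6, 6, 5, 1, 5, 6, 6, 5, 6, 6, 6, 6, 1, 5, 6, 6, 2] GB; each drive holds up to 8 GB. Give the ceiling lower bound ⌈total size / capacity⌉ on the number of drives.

11 drives

Total size = 1 + 6 + 6 + 5 + 1 + 5 + 6 + 6 + 5 + 6 + 6 + 6 + 6 + 1 + 5 + 6 + 6 + 2 = 85 GB.
⌈85 / 8⌉ = 11.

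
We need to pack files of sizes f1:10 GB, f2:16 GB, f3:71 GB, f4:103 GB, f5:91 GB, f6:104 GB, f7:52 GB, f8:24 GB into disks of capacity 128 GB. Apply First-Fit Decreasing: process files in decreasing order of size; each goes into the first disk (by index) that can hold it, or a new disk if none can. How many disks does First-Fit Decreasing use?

Sorted descending: 104, 103, 91, 71, 52, 24, 16, 10.
disk 1: place 104 GB, 24 GB left
disk 2: place 103 GB, 25 GB left
disk 3: place 91 GB, 37 GB left
disk 4: place 71 GB, 57 GB left
disk 4: place 52 GB, 5 GB left
disk 1: place 24 GB, 0 GB left
disk 2: place 16 GB, 9 GB left
disk 3: place 10 GB, 27 GB left

4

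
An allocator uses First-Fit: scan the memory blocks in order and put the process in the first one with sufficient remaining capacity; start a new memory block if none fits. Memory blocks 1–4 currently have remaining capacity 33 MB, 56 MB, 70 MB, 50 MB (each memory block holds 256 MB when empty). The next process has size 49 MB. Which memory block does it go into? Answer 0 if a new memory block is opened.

2

Memory blocks with room: memory block 2 (56 MB), memory block 3 (70 MB), memory block 4 (50 MB).
The first with room is memory block 2.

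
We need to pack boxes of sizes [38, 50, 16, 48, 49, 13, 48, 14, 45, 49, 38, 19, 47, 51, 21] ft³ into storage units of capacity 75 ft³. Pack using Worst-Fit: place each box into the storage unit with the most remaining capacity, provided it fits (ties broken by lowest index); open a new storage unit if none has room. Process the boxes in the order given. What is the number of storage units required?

10

storage unit 1: place 38 ft³, 37 ft³ left
storage unit 2: place 50 ft³, 25 ft³ left
storage unit 1: place 16 ft³, 21 ft³ left
storage unit 3: place 48 ft³, 27 ft³ left
storage unit 4: place 49 ft³, 26 ft³ left
storage unit 3: place 13 ft³, 14 ft³ left
storage unit 5: place 48 ft³, 27 ft³ left
storage unit 5: place 14 ft³, 13 ft³ left
storage unit 6: place 45 ft³, 30 ft³ left
storage unit 7: place 49 ft³, 26 ft³ left
storage unit 8: place 38 ft³, 37 ft³ left
storage unit 8: place 19 ft³, 18 ft³ left
storage unit 9: place 47 ft³, 28 ft³ left
storage unit 10: place 51 ft³, 24 ft³ left
storage unit 6: place 21 ft³, 9 ft³ left
Final storage units: [38,16] [50] [48,13] [49] [48,14] [45,21] [49] [38,19] [47] [51].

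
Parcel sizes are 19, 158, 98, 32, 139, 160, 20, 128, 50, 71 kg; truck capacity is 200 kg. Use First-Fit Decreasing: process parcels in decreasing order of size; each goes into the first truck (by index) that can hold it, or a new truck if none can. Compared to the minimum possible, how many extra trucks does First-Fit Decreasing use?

First-Fit Decreasing: [160,32] [158,20,19] [139,50] [128,71] [98] → 5 trucks.
Total size 875 kg; any packing needs at least ⌈875/200⌉ = 5 trucks.
So 5 is already optimal.

0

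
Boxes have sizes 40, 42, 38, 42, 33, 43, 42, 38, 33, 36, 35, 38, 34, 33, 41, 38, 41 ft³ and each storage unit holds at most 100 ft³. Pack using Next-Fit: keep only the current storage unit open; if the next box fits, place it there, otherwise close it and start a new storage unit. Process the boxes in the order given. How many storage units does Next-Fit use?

9

Put 40 ft³ in storage unit 1; 60 ft³ remain.
Put 42 ft³ in storage unit 1; 18 ft³ remain.
Put 38 ft³ in storage unit 2; 62 ft³ remain.
Put 42 ft³ in storage unit 2; 20 ft³ remain.
Put 33 ft³ in storage unit 3; 67 ft³ remain.
Put 43 ft³ in storage unit 3; 24 ft³ remain.
Put 42 ft³ in storage unit 4; 58 ft³ remain.
Put 38 ft³ in storage unit 4; 20 ft³ remain.
Put 33 ft³ in storage unit 5; 67 ft³ remain.
Put 36 ft³ in storage unit 5; 31 ft³ remain.
Put 35 ft³ in storage unit 6; 65 ft³ remain.
Put 38 ft³ in storage unit 6; 27 ft³ remain.
Put 34 ft³ in storage unit 7; 66 ft³ remain.
Put 33 ft³ in storage unit 7; 33 ft³ remain.
Put 41 ft³ in storage unit 8; 59 ft³ remain.
Put 38 ft³ in storage unit 8; 21 ft³ remain.
Put 41 ft³ in storage unit 9; 59 ft³ remain.
Final storage units: [40,42] [38,42] [33,43] [42,38] [33,36] [35,38] [34,33] [41,38] [41].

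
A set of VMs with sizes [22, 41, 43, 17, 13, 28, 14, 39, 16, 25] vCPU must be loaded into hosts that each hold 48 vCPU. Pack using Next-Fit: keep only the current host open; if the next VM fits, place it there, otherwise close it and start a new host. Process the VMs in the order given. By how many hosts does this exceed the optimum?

Next-Fit: [22] [41] [43] [17,13] [28,14] [39] [16,25] → 7 hosts.
Total size 258 vCPU; any packing needs at least ⌈258/48⌉ = 6 hosts.
An optimal packing achieves that bound: [43] [41] [39] [28,17] [25,22] [16,14,13] → 6 hosts.
Excess: 7 − 6 = 1.

1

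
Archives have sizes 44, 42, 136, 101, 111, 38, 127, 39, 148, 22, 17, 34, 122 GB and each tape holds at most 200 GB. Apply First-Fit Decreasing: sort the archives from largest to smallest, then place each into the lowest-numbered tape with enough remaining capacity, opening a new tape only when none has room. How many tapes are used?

Sorted descending: 148, 136, 127, 122, 111, 101, 44, 42, 39, 38, 34, 22, 17.
tape 1: place 148 GB, 52 GB left
tape 2: place 136 GB, 64 GB left
tape 3: place 127 GB, 73 GB left
tape 4: place 122 GB, 78 GB left
tape 5: place 111 GB, 89 GB left
tape 6: place 101 GB, 99 GB left
tape 1: place 44 GB, 8 GB left
tape 2: place 42 GB, 22 GB left
tape 3: place 39 GB, 34 GB left
tape 4: place 38 GB, 40 GB left
tape 3: place 34 GB, 0 GB left
tape 2: place 22 GB, 0 GB left
tape 4: place 17 GB, 23 GB left

6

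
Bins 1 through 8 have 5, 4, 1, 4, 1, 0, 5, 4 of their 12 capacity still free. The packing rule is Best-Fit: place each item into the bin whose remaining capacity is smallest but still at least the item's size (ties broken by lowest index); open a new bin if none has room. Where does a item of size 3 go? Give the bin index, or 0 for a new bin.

Bins with room: bin 1 (5), bin 2 (4), bin 4 (4), bin 7 (5), bin 8 (4).
Tightest fit is bin 2 with 4 free.

2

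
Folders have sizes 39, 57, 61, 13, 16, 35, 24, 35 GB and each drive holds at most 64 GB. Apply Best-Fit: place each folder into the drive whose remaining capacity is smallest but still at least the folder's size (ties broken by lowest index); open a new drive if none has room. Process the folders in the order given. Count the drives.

drive 1: place 39 GB, 25 GB left
drive 2: place 57 GB, 7 GB left
drive 3: place 61 GB, 3 GB left
drive 1: place 13 GB, 12 GB left
drive 4: place 16 GB, 48 GB left
drive 4: place 35 GB, 13 GB left
drive 5: place 24 GB, 40 GB left
drive 5: place 35 GB, 5 GB left

5 drives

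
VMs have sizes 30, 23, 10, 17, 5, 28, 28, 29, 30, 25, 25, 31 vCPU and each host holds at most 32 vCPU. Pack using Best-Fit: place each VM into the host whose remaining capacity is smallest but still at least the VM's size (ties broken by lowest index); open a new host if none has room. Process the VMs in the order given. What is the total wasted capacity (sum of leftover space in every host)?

39

host 1: place 30 vCPU, 2 vCPU left
host 2: place 23 vCPU, 9 vCPU left
host 3: place 10 vCPU, 22 vCPU left
host 3: place 17 vCPU, 5 vCPU left
host 3: place 5 vCPU, 0 vCPU left
host 4: place 28 vCPU, 4 vCPU left
host 5: place 28 vCPU, 4 vCPU left
host 6: place 29 vCPU, 3 vCPU left
host 7: place 30 vCPU, 2 vCPU left
host 8: place 25 vCPU, 7 vCPU left
host 9: place 25 vCPU, 7 vCPU left
host 10: place 31 vCPU, 1 vCPU left
10 hosts × 32 vCPU = 320 vCPU; used 281 vCPU; unused 39 vCPU.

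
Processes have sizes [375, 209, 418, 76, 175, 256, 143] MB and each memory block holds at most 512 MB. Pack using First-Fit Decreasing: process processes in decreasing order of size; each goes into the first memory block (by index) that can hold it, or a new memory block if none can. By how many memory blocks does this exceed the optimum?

First-Fit Decreasing: [418,76] [375] [256,209] [175,143] → 4 memory blocks.
Total size 1652 MB; any packing needs at least ⌈1652/512⌉ = 4 memory blocks.
So 4 is already optimal.

0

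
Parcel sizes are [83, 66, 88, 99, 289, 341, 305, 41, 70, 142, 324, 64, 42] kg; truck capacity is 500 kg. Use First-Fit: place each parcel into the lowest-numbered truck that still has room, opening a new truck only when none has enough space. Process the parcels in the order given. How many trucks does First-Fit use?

truck 1: place 83 kg, 417 kg left
truck 1: place 66 kg, 351 kg left
truck 1: place 88 kg, 263 kg left
truck 1: place 99 kg, 164 kg left
truck 2: place 289 kg, 211 kg left
truck 3: place 341 kg, 159 kg left
truck 4: place 305 kg, 195 kg left
truck 1: place 41 kg, 123 kg left
truck 1: place 70 kg, 53 kg left
truck 2: place 142 kg, 69 kg left
truck 5: place 324 kg, 176 kg left
truck 2: place 64 kg, 5 kg left
truck 1: place 42 kg, 11 kg left
Final trucks: [83,66,88,99,41,70,42] [289,142,64] [341] [305] [324].

5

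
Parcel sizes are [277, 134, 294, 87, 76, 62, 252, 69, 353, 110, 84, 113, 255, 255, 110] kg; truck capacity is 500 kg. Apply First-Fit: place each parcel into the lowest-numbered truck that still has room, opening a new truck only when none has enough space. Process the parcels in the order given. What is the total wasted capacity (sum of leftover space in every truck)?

469

277 kg → truck 1 (remaining 223 kg)
134 kg → truck 1 (remaining 89 kg)
294 kg → truck 2 (remaining 206 kg)
87 kg → truck 1 (remaining 2 kg)
76 kg → truck 2 (remaining 130 kg)
62 kg → truck 2 (remaining 68 kg)
252 kg → truck 3 (remaining 248 kg)
69 kg → truck 3 (remaining 179 kg)
353 kg → truck 4 (remaining 147 kg)
110 kg → truck 3 (remaining 69 kg)
84 kg → truck 4 (remaining 63 kg)
113 kg → truck 5 (remaining 387 kg)
255 kg → truck 5 (remaining 132 kg)
255 kg → truck 6 (remaining 245 kg)
110 kg → truck 5 (remaining 22 kg)
6 trucks × 500 kg = 3000 kg; used 2531 kg; unused 469 kg.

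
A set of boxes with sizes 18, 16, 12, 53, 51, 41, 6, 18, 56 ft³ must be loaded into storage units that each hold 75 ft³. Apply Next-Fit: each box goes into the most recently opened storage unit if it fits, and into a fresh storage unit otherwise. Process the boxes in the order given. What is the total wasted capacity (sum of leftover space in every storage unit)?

18 ft³ → storage unit 1 (remaining 57 ft³)
16 ft³ → storage unit 1 (remaining 41 ft³)
12 ft³ → storage unit 1 (remaining 29 ft³)
53 ft³ → storage unit 2 (remaining 22 ft³)
51 ft³ → storage unit 3 (remaining 24 ft³)
41 ft³ → storage unit 4 (remaining 34 ft³)
6 ft³ → storage unit 4 (remaining 28 ft³)
18 ft³ → storage unit 4 (remaining 10 ft³)
56 ft³ → storage unit 5 (remaining 19 ft³)
5 storage units × 75 ft³ = 375 ft³; used 271 ft³; unused 104 ft³.

104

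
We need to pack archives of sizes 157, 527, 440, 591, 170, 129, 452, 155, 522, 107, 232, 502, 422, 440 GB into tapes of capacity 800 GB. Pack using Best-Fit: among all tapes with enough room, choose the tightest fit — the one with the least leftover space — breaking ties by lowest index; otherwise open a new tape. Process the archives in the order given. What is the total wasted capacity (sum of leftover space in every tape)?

tape 1: place 157 GB, 643 GB left
tape 1: place 527 GB, 116 GB left
tape 2: place 440 GB, 360 GB left
tape 3: place 591 GB, 209 GB left
tape 3: place 170 GB, 39 GB left
tape 2: place 129 GB, 231 GB left
tape 4: place 452 GB, 348 GB left
tape 2: place 155 GB, 76 GB left
tape 5: place 522 GB, 278 GB left
tape 1: place 107 GB, 9 GB left
tape 5: place 232 GB, 46 GB left
tape 6: place 502 GB, 298 GB left
tape 7: place 422 GB, 378 GB left
tape 8: place 440 GB, 360 GB left
8 tapes × 800 GB = 6400 GB; used 4846 GB; unused 1554 GB.

1554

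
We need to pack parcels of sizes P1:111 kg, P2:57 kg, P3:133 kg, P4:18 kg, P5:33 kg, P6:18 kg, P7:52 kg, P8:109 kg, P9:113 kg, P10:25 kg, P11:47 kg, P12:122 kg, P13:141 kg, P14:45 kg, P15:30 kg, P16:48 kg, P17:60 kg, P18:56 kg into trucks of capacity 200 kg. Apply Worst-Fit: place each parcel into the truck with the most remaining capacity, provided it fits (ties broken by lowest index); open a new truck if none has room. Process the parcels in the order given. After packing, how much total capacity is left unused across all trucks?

182

P1 (111 kg) → truck 1 (remaining 89 kg)
P2 (57 kg) → truck 1 (remaining 32 kg)
P3 (133 kg) → truck 2 (remaining 67 kg)
P4 (18 kg) → truck 2 (remaining 49 kg)
P5 (33 kg) → truck 2 (remaining 16 kg)
P6 (18 kg) → truck 1 (remaining 14 kg)
P7 (52 kg) → truck 3 (remaining 148 kg)
P8 (109 kg) → truck 3 (remaining 39 kg)
P9 (113 kg) → truck 4 (remaining 87 kg)
P10 (25 kg) → truck 4 (remaining 62 kg)
P11 (47 kg) → truck 4 (remaining 15 kg)
P12 (122 kg) → truck 5 (remaining 78 kg)
P13 (141 kg) → truck 6 (remaining 59 kg)
P14 (45 kg) → truck 5 (remaining 33 kg)
P15 (30 kg) → truck 6 (remaining 29 kg)
P16 (48 kg) → truck 7 (remaining 152 kg)
P17 (60 kg) → truck 7 (remaining 92 kg)
P18 (56 kg) → truck 7 (remaining 36 kg)
7 trucks × 200 kg = 1400 kg; used 1218 kg; unused 182 kg.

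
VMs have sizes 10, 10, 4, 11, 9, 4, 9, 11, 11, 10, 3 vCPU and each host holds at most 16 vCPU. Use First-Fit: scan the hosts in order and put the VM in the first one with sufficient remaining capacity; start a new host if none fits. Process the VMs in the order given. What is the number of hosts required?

8

Put 10 vCPU in host 1; 6 vCPU remain.
Put 10 vCPU in host 2; 6 vCPU remain.
Put 4 vCPU in host 1; 2 vCPU remain.
Put 11 vCPU in host 3; 5 vCPU remain.
Put 9 vCPU in host 4; 7 vCPU remain.
Put 4 vCPU in host 2; 2 vCPU remain.
Put 9 vCPU in host 5; 7 vCPU remain.
Put 11 vCPU in host 6; 5 vCPU remain.
Put 11 vCPU in host 7; 5 vCPU remain.
Put 10 vCPU in host 8; 6 vCPU remain.
Put 3 vCPU in host 3; 2 vCPU remain.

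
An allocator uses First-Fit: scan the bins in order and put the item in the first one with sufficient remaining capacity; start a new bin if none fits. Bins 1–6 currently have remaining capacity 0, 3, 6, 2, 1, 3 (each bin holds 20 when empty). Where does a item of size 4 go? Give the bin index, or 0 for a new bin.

3

Bins with room: bin 3 (6).
The first with room is bin 3.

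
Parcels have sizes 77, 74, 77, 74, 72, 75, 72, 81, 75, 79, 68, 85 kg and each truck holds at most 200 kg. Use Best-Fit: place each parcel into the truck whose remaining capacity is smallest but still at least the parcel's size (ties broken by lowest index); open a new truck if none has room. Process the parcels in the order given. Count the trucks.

6

77 kg → truck 1 (remaining 123 kg)
74 kg → truck 1 (remaining 49 kg)
77 kg → truck 2 (remaining 123 kg)
74 kg → truck 2 (remaining 49 kg)
72 kg → truck 3 (remaining 128 kg)
75 kg → truck 3 (remaining 53 kg)
72 kg → truck 4 (remaining 128 kg)
81 kg → truck 4 (remaining 47 kg)
75 kg → truck 5 (remaining 125 kg)
79 kg → truck 5 (remaining 46 kg)
68 kg → truck 6 (remaining 132 kg)
85 kg → truck 6 (remaining 47 kg)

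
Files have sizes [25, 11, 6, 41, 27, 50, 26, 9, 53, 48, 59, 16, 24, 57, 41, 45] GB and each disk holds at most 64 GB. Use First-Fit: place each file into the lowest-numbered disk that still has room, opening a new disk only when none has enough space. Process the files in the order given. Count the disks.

disk 1: place 25 GB, 39 GB left
disk 1: place 11 GB, 28 GB left
disk 1: place 6 GB, 22 GB left
disk 2: place 41 GB, 23 GB left
disk 3: place 27 GB, 37 GB left
disk 4: place 50 GB, 14 GB left
disk 3: place 26 GB, 11 GB left
disk 1: place 9 GB, 13 GB left
disk 5: place 53 GB, 11 GB left
disk 6: place 48 GB, 16 GB left
disk 7: place 59 GB, 5 GB left
disk 2: place 16 GB, 7 GB left
disk 8: place 24 GB, 40 GB left
disk 9: place 57 GB, 7 GB left
disk 10: place 41 GB, 23 GB left
disk 11: place 45 GB, 19 GB left

11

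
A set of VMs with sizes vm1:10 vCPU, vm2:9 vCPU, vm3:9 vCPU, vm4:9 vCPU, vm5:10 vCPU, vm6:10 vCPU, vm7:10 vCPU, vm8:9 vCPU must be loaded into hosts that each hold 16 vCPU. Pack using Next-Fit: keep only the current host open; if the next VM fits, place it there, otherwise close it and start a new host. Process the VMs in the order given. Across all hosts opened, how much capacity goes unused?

Put vm1 (10 vCPU) in host 1; 6 vCPU remain.
Put vm2 (9 vCPU) in host 2; 7 vCPU remain.
Put vm3 (9 vCPU) in host 3; 7 vCPU remain.
Put vm4 (9 vCPU) in host 4; 7 vCPU remain.
Put vm5 (10 vCPU) in host 5; 6 vCPU remain.
Put vm6 (10 vCPU) in host 6; 6 vCPU remain.
Put vm7 (10 vCPU) in host 7; 6 vCPU remain.
Put vm8 (9 vCPU) in host 8; 7 vCPU remain.
8 hosts × 16 vCPU = 128 vCPU; used 76 vCPU; unused 52 vCPU.

52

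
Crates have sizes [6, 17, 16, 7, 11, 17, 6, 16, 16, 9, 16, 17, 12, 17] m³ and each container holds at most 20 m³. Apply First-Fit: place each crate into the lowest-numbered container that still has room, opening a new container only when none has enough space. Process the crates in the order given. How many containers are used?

11

Put 6 m³ in container 1; 14 m³ remain.
Put 17 m³ in container 2; 3 m³ remain.
Put 16 m³ in container 3; 4 m³ remain.
Put 7 m³ in container 1; 7 m³ remain.
Put 11 m³ in container 4; 9 m³ remain.
Put 17 m³ in container 5; 3 m³ remain.
Put 6 m³ in container 1; 1 m³ remain.
Put 16 m³ in container 6; 4 m³ remain.
Put 16 m³ in container 7; 4 m³ remain.
Put 9 m³ in container 4; 0 m³ remain.
Put 16 m³ in container 8; 4 m³ remain.
Put 17 m³ in container 9; 3 m³ remain.
Put 12 m³ in container 10; 8 m³ remain.
Put 17 m³ in container 11; 3 m³ remain.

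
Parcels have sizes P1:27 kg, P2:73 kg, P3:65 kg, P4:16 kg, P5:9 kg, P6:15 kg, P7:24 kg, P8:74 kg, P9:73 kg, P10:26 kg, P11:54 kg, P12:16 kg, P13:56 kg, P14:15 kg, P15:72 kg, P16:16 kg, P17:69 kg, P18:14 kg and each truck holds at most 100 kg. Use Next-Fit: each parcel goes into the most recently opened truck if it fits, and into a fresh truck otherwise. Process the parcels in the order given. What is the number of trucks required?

9 trucks

P1 (27 kg) → truck 1 (remaining 73 kg)
P2 (73 kg) → truck 1 (remaining 0 kg)
P3 (65 kg) → truck 2 (remaining 35 kg)
P4 (16 kg) → truck 2 (remaining 19 kg)
P5 (9 kg) → truck 2 (remaining 10 kg)
P6 (15 kg) → truck 3 (remaining 85 kg)
P7 (24 kg) → truck 3 (remaining 61 kg)
P8 (74 kg) → truck 4 (remaining 26 kg)
P9 (73 kg) → truck 5 (remaining 27 kg)
P10 (26 kg) → truck 5 (remaining 1 kg)
P11 (54 kg) → truck 6 (remaining 46 kg)
P12 (16 kg) → truck 6 (remaining 30 kg)
P13 (56 kg) → truck 7 (remaining 44 kg)
P14 (15 kg) → truck 7 (remaining 29 kg)
P15 (72 kg) → truck 8 (remaining 28 kg)
P16 (16 kg) → truck 8 (remaining 12 kg)
P17 (69 kg) → truck 9 (remaining 31 kg)
P18 (14 kg) → truck 9 (remaining 17 kg)
Final trucks: [27,73] [65,16,9] [15,24] [74] [73,26] [54,16] [56,15] [72,16] [69,14].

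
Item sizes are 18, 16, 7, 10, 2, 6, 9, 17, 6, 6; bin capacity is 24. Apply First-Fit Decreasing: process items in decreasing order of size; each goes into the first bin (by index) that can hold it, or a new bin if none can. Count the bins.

5

Sorted descending: 18, 17, 16, 10, 9, 7, 6, 6, 6, 2.
bin 1: place 18, 6 left
bin 2: place 17, 7 left
bin 3: place 16, 8 left
bin 4: place 10, 14 left
bin 4: place 9, 5 left
bin 2: place 7, 0 left
bin 1: place 6, 0 left
bin 3: place 6, 2 left
bin 5: place 6, 18 left
bin 3: place 2, 0 left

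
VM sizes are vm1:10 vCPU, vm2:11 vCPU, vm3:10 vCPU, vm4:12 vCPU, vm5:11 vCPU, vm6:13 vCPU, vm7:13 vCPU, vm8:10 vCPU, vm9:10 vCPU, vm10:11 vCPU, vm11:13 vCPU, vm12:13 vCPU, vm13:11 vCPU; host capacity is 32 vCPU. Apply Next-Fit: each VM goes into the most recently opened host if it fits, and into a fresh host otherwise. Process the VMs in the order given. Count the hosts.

host 1: place vm1 (10 vCPU), 22 vCPU left
host 1: place vm2 (11 vCPU), 11 vCPU left
host 1: place vm3 (10 vCPU), 1 vCPU left
host 2: place vm4 (12 vCPU), 20 vCPU left
host 2: place vm5 (11 vCPU), 9 vCPU left
host 3: place vm6 (13 vCPU), 19 vCPU left
host 3: place vm7 (13 vCPU), 6 vCPU left
host 4: place vm8 (10 vCPU), 22 vCPU left
host 4: place vm9 (10 vCPU), 12 vCPU left
host 4: place vm10 (11 vCPU), 1 vCPU left
host 5: place vm11 (13 vCPU), 19 vCPU left
host 5: place vm12 (13 vCPU), 6 vCPU left
host 6: place vm13 (11 vCPU), 21 vCPU left
Final hosts: [10,11,10] [12,11] [13,13] [10,10,11] [13,13] [11].

6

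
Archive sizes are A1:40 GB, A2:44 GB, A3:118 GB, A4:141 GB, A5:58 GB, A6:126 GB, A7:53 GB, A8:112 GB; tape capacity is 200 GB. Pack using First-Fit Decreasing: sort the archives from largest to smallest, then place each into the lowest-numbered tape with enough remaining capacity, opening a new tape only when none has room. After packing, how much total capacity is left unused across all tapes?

108

Sorted descending: 141, 126, 118, 112, 58, 53, 44, 40.
141 GB → tape 1 (remaining 59 GB)
126 GB → tape 2 (remaining 74 GB)
118 GB → tape 3 (remaining 82 GB)
112 GB → tape 4 (remaining 88 GB)
58 GB → tape 1 (remaining 1 GB)
53 GB → tape 2 (remaining 21 GB)
44 GB → tape 3 (remaining 38 GB)
40 GB → tape 4 (remaining 48 GB)
4 tapes × 200 GB = 800 GB; used 692 GB; unused 108 GB.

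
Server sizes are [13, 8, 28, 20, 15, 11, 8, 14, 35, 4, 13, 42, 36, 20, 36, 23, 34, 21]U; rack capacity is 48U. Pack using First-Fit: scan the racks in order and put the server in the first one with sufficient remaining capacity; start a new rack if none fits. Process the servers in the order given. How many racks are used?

Put 13U in rack 1; 35U remain.
Put 8U in rack 1; 27U remain.
Put 28U in rack 2; 20U remain.
Put 20U in rack 1; 7U remain.
Put 15U in rack 2; 5U remain.
Put 11U in rack 3; 37U remain.
Put 8U in rack 3; 29U remain.
Put 14U in rack 3; 15U remain.
Put 35U in rack 4; 13U remain.
Put 4U in rack 1; 3U remain.
Put 13U in rack 3; 2U remain.
Put 42U in rack 5; 6U remain.
Put 36U in rack 6; 12U remain.
Put 20U in rack 7; 28U remain.
Put 36U in rack 8; 12U remain.
Put 23U in rack 7; 5U remain.
Put 34U in rack 9; 14U remain.
Put 21U in rack 10; 27U remain.

10 racks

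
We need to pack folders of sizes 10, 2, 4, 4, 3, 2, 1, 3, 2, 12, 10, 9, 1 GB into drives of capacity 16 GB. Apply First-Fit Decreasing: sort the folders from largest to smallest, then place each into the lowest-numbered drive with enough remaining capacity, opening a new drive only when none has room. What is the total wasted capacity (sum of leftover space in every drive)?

1

Sorted descending: 12, 10, 10, 9, 4, 4, 3, 3, 2, 2, 2, 1, 1.
Put 12 GB in drive 1; 4 GB remain.
Put 10 GB in drive 2; 6 GB remain.
Put 10 GB in drive 3; 6 GB remain.
Put 9 GB in drive 4; 7 GB remain.
Put 4 GB in drive 1; 0 GB remain.
Put 4 GB in drive 2; 2 GB remain.
Put 3 GB in drive 3; 3 GB remain.
Put 3 GB in drive 3; 0 GB remain.
Put 2 GB in drive 2; 0 GB remain.
Put 2 GB in drive 4; 5 GB remain.
Put 2 GB in drive 4; 3 GB remain.
Put 1 GB in drive 4; 2 GB remain.
Put 1 GB in drive 4; 1 GB remain.
4 drives × 16 GB = 64 GB; used 63 GB; unused 1 GB.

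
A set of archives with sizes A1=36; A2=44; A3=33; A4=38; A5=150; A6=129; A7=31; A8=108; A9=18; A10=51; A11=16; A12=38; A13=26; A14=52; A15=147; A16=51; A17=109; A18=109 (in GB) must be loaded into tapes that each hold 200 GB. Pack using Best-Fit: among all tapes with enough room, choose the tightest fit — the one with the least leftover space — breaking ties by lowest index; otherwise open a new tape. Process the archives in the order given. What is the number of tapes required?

A1 (36 GB) → tape 1 (remaining 164 GB)
A2 (44 GB) → tape 1 (remaining 120 GB)
A3 (33 GB) → tape 1 (remaining 87 GB)
A4 (38 GB) → tape 1 (remaining 49 GB)
A5 (150 GB) → tape 2 (remaining 50 GB)
A6 (129 GB) → tape 3 (remaining 71 GB)
A7 (31 GB) → tape 1 (remaining 18 GB)
A8 (108 GB) → tape 4 (remaining 92 GB)
A9 (18 GB) → tape 1 (remaining 0 GB)
A10 (51 GB) → tape 3 (remaining 20 GB)
A11 (16 GB) → tape 3 (remaining 4 GB)
A12 (38 GB) → tape 2 (remaining 12 GB)
A13 (26 GB) → tape 4 (remaining 66 GB)
A14 (52 GB) → tape 4 (remaining 14 GB)
A15 (147 GB) → tape 5 (remaining 53 GB)
A16 (51 GB) → tape 5 (remaining 2 GB)
A17 (109 GB) → tape 6 (remaining 91 GB)
A18 (109 GB) → tape 7 (remaining 91 GB)

7 tapes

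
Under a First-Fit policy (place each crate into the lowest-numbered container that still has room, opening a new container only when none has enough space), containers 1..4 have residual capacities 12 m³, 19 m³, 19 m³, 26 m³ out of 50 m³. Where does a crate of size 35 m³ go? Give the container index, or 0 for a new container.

No container has ≥ 35 m³ free, so a new container is opened.

0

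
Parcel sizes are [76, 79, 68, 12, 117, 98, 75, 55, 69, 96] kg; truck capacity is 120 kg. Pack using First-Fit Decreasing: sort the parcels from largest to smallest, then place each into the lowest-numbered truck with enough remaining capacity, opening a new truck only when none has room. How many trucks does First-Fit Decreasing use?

Sorted descending: 117, 98, 96, 79, 76, 75, 69, 68, 55, 12.
117 kg → truck 1 (remaining 3 kg)
98 kg → truck 2 (remaining 22 kg)
96 kg → truck 3 (remaining 24 kg)
79 kg → truck 4 (remaining 41 kg)
76 kg → truck 5 (remaining 44 kg)
75 kg → truck 6 (remaining 45 kg)
69 kg → truck 7 (remaining 51 kg)
68 kg → truck 8 (remaining 52 kg)
55 kg → truck 9 (remaining 65 kg)
12 kg → truck 2 (remaining 10 kg)
Final trucks: [117] [98,12] [96] [79] [76] [75] [69] [68] [55].

9 trucks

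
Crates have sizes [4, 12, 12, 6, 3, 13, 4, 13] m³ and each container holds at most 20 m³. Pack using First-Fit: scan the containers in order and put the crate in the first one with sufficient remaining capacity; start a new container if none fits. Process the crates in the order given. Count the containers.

4 m³ → container 1 (remaining 16 m³)
12 m³ → container 1 (remaining 4 m³)
12 m³ → container 2 (remaining 8 m³)
6 m³ → container 2 (remaining 2 m³)
3 m³ → container 1 (remaining 1 m³)
13 m³ → container 3 (remaining 7 m³)
4 m³ → container 3 (remaining 3 m³)
13 m³ → container 4 (remaining 7 m³)
Final containers: [4,12,3] [12,6] [13,4] [13].

4 containers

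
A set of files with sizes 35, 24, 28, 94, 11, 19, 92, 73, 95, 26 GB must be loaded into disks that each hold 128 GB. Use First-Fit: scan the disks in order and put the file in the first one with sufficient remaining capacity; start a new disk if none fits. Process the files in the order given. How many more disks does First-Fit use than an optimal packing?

First-Fit: [35,24,28,11,19] [94,26] [92] [73] [95] → 5 disks.
Total size 497 GB; any packing needs at least ⌈497/128⌉ = 4 disks.
An optimal packing achieves that bound: [95,28] [94,26] [92,35] [73,24,19,11] → 4 disks.
Excess: 5 − 4 = 1.

1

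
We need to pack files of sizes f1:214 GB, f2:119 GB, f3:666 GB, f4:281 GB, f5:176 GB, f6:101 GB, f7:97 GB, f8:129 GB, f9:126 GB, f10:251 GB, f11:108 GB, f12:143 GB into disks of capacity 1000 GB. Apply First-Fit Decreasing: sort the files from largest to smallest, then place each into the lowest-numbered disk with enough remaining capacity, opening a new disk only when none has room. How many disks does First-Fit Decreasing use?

3

Sorted descending: 666, 281, 251, 214, 176, 143, 129, 126, 119, 108, 101, 97.
disk 1: place 666 GB, 334 GB left
disk 1: place 281 GB, 53 GB left
disk 2: place 251 GB, 749 GB left
disk 2: place 214 GB, 535 GB left
disk 2: place 176 GB, 359 GB left
disk 2: place 143 GB, 216 GB left
disk 2: place 129 GB, 87 GB left
disk 3: place 126 GB, 874 GB left
disk 3: place 119 GB, 755 GB left
disk 3: place 108 GB, 647 GB left
disk 3: place 101 GB, 546 GB left
disk 3: place 97 GB, 449 GB left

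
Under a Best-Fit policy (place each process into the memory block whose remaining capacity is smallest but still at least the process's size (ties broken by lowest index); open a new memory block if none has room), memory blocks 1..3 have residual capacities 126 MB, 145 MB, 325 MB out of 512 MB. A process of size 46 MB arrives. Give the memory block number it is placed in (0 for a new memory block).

Memory blocks with room: memory block 1 (126 MB), memory block 2 (145 MB), memory block 3 (325 MB).
Tightest fit is memory block 1 with 126 MB free.

1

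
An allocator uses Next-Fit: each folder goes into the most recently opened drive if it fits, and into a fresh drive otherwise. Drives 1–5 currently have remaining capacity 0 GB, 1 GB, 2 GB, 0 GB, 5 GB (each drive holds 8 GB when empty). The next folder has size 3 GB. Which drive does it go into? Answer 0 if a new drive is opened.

Next-Fit only looks at drive 5, which has 5 GB free.
3 GB fits there.

5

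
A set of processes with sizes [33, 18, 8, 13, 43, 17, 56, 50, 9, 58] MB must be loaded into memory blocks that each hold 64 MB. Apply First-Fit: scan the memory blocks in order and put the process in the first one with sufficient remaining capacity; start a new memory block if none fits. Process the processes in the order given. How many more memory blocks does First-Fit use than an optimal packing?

First-Fit: [33,18,8] [13,43] [17,9] [56] [50] [58] → 6 memory blocks.
Total size 305 MB; any packing needs at least ⌈305/64⌉ = 5 memory blocks.
An optimal packing achieves that bound: [58] [56,8] [50,13] [43,18] [33,17,9] → 5 memory blocks.
Excess: 6 − 5 = 1.

1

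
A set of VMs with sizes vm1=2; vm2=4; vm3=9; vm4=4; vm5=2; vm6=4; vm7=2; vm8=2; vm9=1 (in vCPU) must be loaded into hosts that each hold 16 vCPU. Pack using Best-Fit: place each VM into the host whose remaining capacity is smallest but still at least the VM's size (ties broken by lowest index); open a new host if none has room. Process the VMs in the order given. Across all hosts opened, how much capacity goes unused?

2

host 1: place vm1 (2 vCPU), 14 vCPU left
host 1: place vm2 (4 vCPU), 10 vCPU left
host 1: place vm3 (9 vCPU), 1 vCPU left
host 2: place vm4 (4 vCPU), 12 vCPU left
host 2: place vm5 (2 vCPU), 10 vCPU left
host 2: place vm6 (4 vCPU), 6 vCPU left
host 2: place vm7 (2 vCPU), 4 vCPU left
host 2: place vm8 (2 vCPU), 2 vCPU left
host 1: place vm9 (1 vCPU), 0 vCPU left
2 hosts × 16 vCPU = 32 vCPU; used 30 vCPU; unused 2 vCPU.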